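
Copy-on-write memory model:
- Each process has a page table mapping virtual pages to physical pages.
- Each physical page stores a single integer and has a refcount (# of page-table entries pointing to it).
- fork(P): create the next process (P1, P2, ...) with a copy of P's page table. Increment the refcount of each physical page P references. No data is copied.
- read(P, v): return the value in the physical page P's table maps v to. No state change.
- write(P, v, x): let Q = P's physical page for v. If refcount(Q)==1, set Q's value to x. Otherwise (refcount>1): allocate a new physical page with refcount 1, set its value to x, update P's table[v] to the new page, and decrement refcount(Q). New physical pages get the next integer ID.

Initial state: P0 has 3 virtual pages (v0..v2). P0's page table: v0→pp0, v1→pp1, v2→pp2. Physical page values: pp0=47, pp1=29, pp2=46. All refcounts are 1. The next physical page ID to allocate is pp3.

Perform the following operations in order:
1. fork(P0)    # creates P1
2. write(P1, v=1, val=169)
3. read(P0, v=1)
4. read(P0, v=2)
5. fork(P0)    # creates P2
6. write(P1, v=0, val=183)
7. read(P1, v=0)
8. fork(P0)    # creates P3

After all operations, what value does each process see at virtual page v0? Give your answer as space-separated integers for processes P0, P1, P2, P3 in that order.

Answer: 47 183 47 47

Derivation:
Op 1: fork(P0) -> P1. 3 ppages; refcounts: pp0:2 pp1:2 pp2:2
Op 2: write(P1, v1, 169). refcount(pp1)=2>1 -> COPY to pp3. 4 ppages; refcounts: pp0:2 pp1:1 pp2:2 pp3:1
Op 3: read(P0, v1) -> 29. No state change.
Op 4: read(P0, v2) -> 46. No state change.
Op 5: fork(P0) -> P2. 4 ppages; refcounts: pp0:3 pp1:2 pp2:3 pp3:1
Op 6: write(P1, v0, 183). refcount(pp0)=3>1 -> COPY to pp4. 5 ppages; refcounts: pp0:2 pp1:2 pp2:3 pp3:1 pp4:1
Op 7: read(P1, v0) -> 183. No state change.
Op 8: fork(P0) -> P3. 5 ppages; refcounts: pp0:3 pp1:3 pp2:4 pp3:1 pp4:1
P0: v0 -> pp0 = 47
P1: v0 -> pp4 = 183
P2: v0 -> pp0 = 47
P3: v0 -> pp0 = 47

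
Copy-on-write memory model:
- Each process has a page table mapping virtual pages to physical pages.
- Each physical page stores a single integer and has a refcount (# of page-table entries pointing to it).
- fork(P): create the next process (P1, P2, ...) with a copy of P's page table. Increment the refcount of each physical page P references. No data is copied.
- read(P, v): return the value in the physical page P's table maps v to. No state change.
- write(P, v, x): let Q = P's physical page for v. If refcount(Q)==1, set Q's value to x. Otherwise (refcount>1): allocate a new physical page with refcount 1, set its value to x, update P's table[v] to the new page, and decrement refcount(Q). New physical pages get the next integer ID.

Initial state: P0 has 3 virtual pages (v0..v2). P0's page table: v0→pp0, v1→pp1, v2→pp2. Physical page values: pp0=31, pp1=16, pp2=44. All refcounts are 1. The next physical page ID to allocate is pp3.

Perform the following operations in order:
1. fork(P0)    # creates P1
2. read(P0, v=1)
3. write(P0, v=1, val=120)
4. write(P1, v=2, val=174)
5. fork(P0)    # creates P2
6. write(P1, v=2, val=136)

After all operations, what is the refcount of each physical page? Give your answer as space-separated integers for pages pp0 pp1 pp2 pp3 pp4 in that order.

Op 1: fork(P0) -> P1. 3 ppages; refcounts: pp0:2 pp1:2 pp2:2
Op 2: read(P0, v1) -> 16. No state change.
Op 3: write(P0, v1, 120). refcount(pp1)=2>1 -> COPY to pp3. 4 ppages; refcounts: pp0:2 pp1:1 pp2:2 pp3:1
Op 4: write(P1, v2, 174). refcount(pp2)=2>1 -> COPY to pp4. 5 ppages; refcounts: pp0:2 pp1:1 pp2:1 pp3:1 pp4:1
Op 5: fork(P0) -> P2. 5 ppages; refcounts: pp0:3 pp1:1 pp2:2 pp3:2 pp4:1
Op 6: write(P1, v2, 136). refcount(pp4)=1 -> write in place. 5 ppages; refcounts: pp0:3 pp1:1 pp2:2 pp3:2 pp4:1

Answer: 3 1 2 2 1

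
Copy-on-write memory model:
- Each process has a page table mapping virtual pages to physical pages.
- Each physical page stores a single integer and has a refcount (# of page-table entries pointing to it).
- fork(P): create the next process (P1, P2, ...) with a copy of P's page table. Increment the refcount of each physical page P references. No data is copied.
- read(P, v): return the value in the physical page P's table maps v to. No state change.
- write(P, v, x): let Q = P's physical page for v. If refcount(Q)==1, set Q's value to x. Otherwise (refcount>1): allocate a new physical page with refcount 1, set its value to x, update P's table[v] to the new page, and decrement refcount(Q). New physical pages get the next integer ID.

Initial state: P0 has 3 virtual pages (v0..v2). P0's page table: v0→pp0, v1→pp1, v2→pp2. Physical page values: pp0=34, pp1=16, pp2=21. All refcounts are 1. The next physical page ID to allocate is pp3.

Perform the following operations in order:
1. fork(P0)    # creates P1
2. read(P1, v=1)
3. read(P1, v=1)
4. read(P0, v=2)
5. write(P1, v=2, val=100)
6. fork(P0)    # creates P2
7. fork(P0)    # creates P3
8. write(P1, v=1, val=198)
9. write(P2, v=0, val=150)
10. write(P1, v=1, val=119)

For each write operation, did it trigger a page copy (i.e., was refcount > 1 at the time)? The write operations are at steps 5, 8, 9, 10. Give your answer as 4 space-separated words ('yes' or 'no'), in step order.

Op 1: fork(P0) -> P1. 3 ppages; refcounts: pp0:2 pp1:2 pp2:2
Op 2: read(P1, v1) -> 16. No state change.
Op 3: read(P1, v1) -> 16. No state change.
Op 4: read(P0, v2) -> 21. No state change.
Op 5: write(P1, v2, 100). refcount(pp2)=2>1 -> COPY to pp3. 4 ppages; refcounts: pp0:2 pp1:2 pp2:1 pp3:1
Op 6: fork(P0) -> P2. 4 ppages; refcounts: pp0:3 pp1:3 pp2:2 pp3:1
Op 7: fork(P0) -> P3. 4 ppages; refcounts: pp0:4 pp1:4 pp2:3 pp3:1
Op 8: write(P1, v1, 198). refcount(pp1)=4>1 -> COPY to pp4. 5 ppages; refcounts: pp0:4 pp1:3 pp2:3 pp3:1 pp4:1
Op 9: write(P2, v0, 150). refcount(pp0)=4>1 -> COPY to pp5. 6 ppages; refcounts: pp0:3 pp1:3 pp2:3 pp3:1 pp4:1 pp5:1
Op 10: write(P1, v1, 119). refcount(pp4)=1 -> write in place. 6 ppages; refcounts: pp0:3 pp1:3 pp2:3 pp3:1 pp4:1 pp5:1

yes yes yes no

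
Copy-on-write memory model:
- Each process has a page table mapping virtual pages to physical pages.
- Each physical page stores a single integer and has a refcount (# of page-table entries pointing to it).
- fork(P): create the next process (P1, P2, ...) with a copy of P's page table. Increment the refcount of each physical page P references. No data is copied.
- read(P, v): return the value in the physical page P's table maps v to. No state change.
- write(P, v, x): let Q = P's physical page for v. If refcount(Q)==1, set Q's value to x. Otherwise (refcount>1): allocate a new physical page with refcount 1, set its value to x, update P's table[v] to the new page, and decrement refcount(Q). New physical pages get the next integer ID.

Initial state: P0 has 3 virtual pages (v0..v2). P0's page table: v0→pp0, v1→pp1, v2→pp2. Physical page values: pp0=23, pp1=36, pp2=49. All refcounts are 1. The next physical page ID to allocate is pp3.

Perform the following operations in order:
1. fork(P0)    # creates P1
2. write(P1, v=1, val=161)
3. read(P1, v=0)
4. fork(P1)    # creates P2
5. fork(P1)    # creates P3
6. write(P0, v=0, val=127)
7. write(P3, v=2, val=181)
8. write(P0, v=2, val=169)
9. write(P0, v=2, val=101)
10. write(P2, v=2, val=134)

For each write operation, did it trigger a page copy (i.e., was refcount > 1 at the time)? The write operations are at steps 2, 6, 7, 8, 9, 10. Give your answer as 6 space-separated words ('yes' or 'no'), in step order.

Op 1: fork(P0) -> P1. 3 ppages; refcounts: pp0:2 pp1:2 pp2:2
Op 2: write(P1, v1, 161). refcount(pp1)=2>1 -> COPY to pp3. 4 ppages; refcounts: pp0:2 pp1:1 pp2:2 pp3:1
Op 3: read(P1, v0) -> 23. No state change.
Op 4: fork(P1) -> P2. 4 ppages; refcounts: pp0:3 pp1:1 pp2:3 pp3:2
Op 5: fork(P1) -> P3. 4 ppages; refcounts: pp0:4 pp1:1 pp2:4 pp3:3
Op 6: write(P0, v0, 127). refcount(pp0)=4>1 -> COPY to pp4. 5 ppages; refcounts: pp0:3 pp1:1 pp2:4 pp3:3 pp4:1
Op 7: write(P3, v2, 181). refcount(pp2)=4>1 -> COPY to pp5. 6 ppages; refcounts: pp0:3 pp1:1 pp2:3 pp3:3 pp4:1 pp5:1
Op 8: write(P0, v2, 169). refcount(pp2)=3>1 -> COPY to pp6. 7 ppages; refcounts: pp0:3 pp1:1 pp2:2 pp3:3 pp4:1 pp5:1 pp6:1
Op 9: write(P0, v2, 101). refcount(pp6)=1 -> write in place. 7 ppages; refcounts: pp0:3 pp1:1 pp2:2 pp3:3 pp4:1 pp5:1 pp6:1
Op 10: write(P2, v2, 134). refcount(pp2)=2>1 -> COPY to pp7. 8 ppages; refcounts: pp0:3 pp1:1 pp2:1 pp3:3 pp4:1 pp5:1 pp6:1 pp7:1

yes yes yes yes no yes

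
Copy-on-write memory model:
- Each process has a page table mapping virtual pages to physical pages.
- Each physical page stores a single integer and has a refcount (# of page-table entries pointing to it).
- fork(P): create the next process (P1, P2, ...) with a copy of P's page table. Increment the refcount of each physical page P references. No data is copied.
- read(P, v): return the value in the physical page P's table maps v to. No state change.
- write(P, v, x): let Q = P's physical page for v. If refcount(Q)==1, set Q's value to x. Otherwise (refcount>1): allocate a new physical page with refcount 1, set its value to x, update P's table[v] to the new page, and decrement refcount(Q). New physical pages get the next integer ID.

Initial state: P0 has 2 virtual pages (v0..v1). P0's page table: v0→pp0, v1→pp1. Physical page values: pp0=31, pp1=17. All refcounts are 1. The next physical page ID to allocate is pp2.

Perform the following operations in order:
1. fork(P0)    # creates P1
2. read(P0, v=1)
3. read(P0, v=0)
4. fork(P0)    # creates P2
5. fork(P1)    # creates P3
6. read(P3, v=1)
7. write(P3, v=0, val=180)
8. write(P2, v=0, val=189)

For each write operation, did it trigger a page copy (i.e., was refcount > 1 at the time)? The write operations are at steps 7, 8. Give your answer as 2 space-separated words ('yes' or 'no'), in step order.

Op 1: fork(P0) -> P1. 2 ppages; refcounts: pp0:2 pp1:2
Op 2: read(P0, v1) -> 17. No state change.
Op 3: read(P0, v0) -> 31. No state change.
Op 4: fork(P0) -> P2. 2 ppages; refcounts: pp0:3 pp1:3
Op 5: fork(P1) -> P3. 2 ppages; refcounts: pp0:4 pp1:4
Op 6: read(P3, v1) -> 17. No state change.
Op 7: write(P3, v0, 180). refcount(pp0)=4>1 -> COPY to pp2. 3 ppages; refcounts: pp0:3 pp1:4 pp2:1
Op 8: write(P2, v0, 189). refcount(pp0)=3>1 -> COPY to pp3. 4 ppages; refcounts: pp0:2 pp1:4 pp2:1 pp3:1

yes yes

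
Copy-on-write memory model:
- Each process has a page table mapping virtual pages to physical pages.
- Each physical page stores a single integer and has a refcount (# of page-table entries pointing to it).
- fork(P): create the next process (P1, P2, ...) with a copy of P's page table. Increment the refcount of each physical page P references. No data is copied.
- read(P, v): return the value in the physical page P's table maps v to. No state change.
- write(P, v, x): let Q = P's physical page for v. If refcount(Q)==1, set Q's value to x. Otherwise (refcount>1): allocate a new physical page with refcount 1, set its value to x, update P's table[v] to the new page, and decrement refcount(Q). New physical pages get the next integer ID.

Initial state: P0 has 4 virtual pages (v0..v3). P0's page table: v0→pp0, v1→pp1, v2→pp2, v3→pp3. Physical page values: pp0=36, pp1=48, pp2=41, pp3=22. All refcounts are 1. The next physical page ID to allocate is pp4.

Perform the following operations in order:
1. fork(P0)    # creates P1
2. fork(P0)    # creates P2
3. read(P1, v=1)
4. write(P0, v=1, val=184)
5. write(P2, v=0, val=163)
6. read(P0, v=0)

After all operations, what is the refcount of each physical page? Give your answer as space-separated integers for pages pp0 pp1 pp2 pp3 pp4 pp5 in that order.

Answer: 2 2 3 3 1 1

Derivation:
Op 1: fork(P0) -> P1. 4 ppages; refcounts: pp0:2 pp1:2 pp2:2 pp3:2
Op 2: fork(P0) -> P2. 4 ppages; refcounts: pp0:3 pp1:3 pp2:3 pp3:3
Op 3: read(P1, v1) -> 48. No state change.
Op 4: write(P0, v1, 184). refcount(pp1)=3>1 -> COPY to pp4. 5 ppages; refcounts: pp0:3 pp1:2 pp2:3 pp3:3 pp4:1
Op 5: write(P2, v0, 163). refcount(pp0)=3>1 -> COPY to pp5. 6 ppages; refcounts: pp0:2 pp1:2 pp2:3 pp3:3 pp4:1 pp5:1
Op 6: read(P0, v0) -> 36. No state change.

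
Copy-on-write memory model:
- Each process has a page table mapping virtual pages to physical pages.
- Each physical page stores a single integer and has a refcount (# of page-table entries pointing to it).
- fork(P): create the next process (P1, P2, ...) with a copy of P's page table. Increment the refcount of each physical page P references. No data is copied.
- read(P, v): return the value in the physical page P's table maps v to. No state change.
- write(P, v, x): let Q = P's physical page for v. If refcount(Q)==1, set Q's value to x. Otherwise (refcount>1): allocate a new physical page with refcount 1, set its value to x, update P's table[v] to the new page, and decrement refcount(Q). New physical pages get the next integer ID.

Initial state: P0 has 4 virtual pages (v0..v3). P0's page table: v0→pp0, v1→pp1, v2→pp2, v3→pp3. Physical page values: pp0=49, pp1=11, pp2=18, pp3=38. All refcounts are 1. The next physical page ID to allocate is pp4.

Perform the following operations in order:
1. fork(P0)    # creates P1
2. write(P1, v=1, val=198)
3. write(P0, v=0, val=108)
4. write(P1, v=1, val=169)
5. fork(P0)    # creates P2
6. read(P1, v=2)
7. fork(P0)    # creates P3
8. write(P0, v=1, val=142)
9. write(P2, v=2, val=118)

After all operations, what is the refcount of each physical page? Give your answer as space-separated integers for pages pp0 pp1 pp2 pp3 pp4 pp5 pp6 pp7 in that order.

Answer: 1 2 3 4 1 3 1 1

Derivation:
Op 1: fork(P0) -> P1. 4 ppages; refcounts: pp0:2 pp1:2 pp2:2 pp3:2
Op 2: write(P1, v1, 198). refcount(pp1)=2>1 -> COPY to pp4. 5 ppages; refcounts: pp0:2 pp1:1 pp2:2 pp3:2 pp4:1
Op 3: write(P0, v0, 108). refcount(pp0)=2>1 -> COPY to pp5. 6 ppages; refcounts: pp0:1 pp1:1 pp2:2 pp3:2 pp4:1 pp5:1
Op 4: write(P1, v1, 169). refcount(pp4)=1 -> write in place. 6 ppages; refcounts: pp0:1 pp1:1 pp2:2 pp3:2 pp4:1 pp5:1
Op 5: fork(P0) -> P2. 6 ppages; refcounts: pp0:1 pp1:2 pp2:3 pp3:3 pp4:1 pp5:2
Op 6: read(P1, v2) -> 18. No state change.
Op 7: fork(P0) -> P3. 6 ppages; refcounts: pp0:1 pp1:3 pp2:4 pp3:4 pp4:1 pp5:3
Op 8: write(P0, v1, 142). refcount(pp1)=3>1 -> COPY to pp6. 7 ppages; refcounts: pp0:1 pp1:2 pp2:4 pp3:4 pp4:1 pp5:3 pp6:1
Op 9: write(P2, v2, 118). refcount(pp2)=4>1 -> COPY to pp7. 8 ppages; refcounts: pp0:1 pp1:2 pp2:3 pp3:4 pp4:1 pp5:3 pp6:1 pp7:1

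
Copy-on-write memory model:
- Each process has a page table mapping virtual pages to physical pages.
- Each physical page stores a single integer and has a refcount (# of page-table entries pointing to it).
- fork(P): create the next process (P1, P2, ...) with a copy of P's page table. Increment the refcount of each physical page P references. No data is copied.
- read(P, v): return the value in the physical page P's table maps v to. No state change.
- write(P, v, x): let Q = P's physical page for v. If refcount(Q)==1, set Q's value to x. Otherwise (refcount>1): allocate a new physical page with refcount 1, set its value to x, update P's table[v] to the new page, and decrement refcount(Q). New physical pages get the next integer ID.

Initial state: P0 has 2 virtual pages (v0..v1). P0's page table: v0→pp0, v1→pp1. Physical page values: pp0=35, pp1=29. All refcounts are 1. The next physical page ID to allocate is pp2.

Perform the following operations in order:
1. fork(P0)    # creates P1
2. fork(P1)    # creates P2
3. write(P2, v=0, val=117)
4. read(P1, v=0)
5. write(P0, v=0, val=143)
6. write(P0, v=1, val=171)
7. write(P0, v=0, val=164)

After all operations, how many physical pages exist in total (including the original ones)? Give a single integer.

Answer: 5

Derivation:
Op 1: fork(P0) -> P1. 2 ppages; refcounts: pp0:2 pp1:2
Op 2: fork(P1) -> P2. 2 ppages; refcounts: pp0:3 pp1:3
Op 3: write(P2, v0, 117). refcount(pp0)=3>1 -> COPY to pp2. 3 ppages; refcounts: pp0:2 pp1:3 pp2:1
Op 4: read(P1, v0) -> 35. No state change.
Op 5: write(P0, v0, 143). refcount(pp0)=2>1 -> COPY to pp3. 4 ppages; refcounts: pp0:1 pp1:3 pp2:1 pp3:1
Op 6: write(P0, v1, 171). refcount(pp1)=3>1 -> COPY to pp4. 5 ppages; refcounts: pp0:1 pp1:2 pp2:1 pp3:1 pp4:1
Op 7: write(P0, v0, 164). refcount(pp3)=1 -> write in place. 5 ppages; refcounts: pp0:1 pp1:2 pp2:1 pp3:1 pp4:1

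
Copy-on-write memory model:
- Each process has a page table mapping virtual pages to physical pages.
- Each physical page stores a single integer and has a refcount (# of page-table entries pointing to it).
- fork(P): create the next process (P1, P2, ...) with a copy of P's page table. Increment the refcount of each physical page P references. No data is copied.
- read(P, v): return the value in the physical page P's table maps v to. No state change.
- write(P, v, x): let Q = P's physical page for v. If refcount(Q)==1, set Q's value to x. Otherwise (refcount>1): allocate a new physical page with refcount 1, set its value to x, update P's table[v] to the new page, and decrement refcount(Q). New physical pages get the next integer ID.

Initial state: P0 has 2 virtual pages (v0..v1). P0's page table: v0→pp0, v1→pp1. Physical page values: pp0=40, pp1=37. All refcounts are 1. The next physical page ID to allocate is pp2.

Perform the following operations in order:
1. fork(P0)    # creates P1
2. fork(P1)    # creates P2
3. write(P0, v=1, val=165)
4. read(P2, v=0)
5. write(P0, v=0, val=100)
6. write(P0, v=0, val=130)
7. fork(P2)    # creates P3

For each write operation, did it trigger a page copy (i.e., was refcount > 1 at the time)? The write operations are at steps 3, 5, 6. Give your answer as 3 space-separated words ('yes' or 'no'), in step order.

Op 1: fork(P0) -> P1. 2 ppages; refcounts: pp0:2 pp1:2
Op 2: fork(P1) -> P2. 2 ppages; refcounts: pp0:3 pp1:3
Op 3: write(P0, v1, 165). refcount(pp1)=3>1 -> COPY to pp2. 3 ppages; refcounts: pp0:3 pp1:2 pp2:1
Op 4: read(P2, v0) -> 40. No state change.
Op 5: write(P0, v0, 100). refcount(pp0)=3>1 -> COPY to pp3. 4 ppages; refcounts: pp0:2 pp1:2 pp2:1 pp3:1
Op 6: write(P0, v0, 130). refcount(pp3)=1 -> write in place. 4 ppages; refcounts: pp0:2 pp1:2 pp2:1 pp3:1
Op 7: fork(P2) -> P3. 4 ppages; refcounts: pp0:3 pp1:3 pp2:1 pp3:1

yes yes no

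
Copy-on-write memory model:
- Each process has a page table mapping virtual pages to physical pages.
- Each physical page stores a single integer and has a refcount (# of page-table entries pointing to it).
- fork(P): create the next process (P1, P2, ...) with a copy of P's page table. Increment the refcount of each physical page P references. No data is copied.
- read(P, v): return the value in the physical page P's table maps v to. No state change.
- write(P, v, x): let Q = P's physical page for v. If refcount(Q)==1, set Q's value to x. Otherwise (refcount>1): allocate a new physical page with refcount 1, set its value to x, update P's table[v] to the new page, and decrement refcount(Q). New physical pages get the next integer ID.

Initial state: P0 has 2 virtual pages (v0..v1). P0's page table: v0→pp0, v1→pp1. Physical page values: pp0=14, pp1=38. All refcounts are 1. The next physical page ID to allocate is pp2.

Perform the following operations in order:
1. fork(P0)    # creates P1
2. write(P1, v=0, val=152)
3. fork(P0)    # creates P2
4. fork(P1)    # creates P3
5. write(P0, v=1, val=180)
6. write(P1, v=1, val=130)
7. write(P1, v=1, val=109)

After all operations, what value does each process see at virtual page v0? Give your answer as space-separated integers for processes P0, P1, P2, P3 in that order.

Op 1: fork(P0) -> P1. 2 ppages; refcounts: pp0:2 pp1:2
Op 2: write(P1, v0, 152). refcount(pp0)=2>1 -> COPY to pp2. 3 ppages; refcounts: pp0:1 pp1:2 pp2:1
Op 3: fork(P0) -> P2. 3 ppages; refcounts: pp0:2 pp1:3 pp2:1
Op 4: fork(P1) -> P3. 3 ppages; refcounts: pp0:2 pp1:4 pp2:2
Op 5: write(P0, v1, 180). refcount(pp1)=4>1 -> COPY to pp3. 4 ppages; refcounts: pp0:2 pp1:3 pp2:2 pp3:1
Op 6: write(P1, v1, 130). refcount(pp1)=3>1 -> COPY to pp4. 5 ppages; refcounts: pp0:2 pp1:2 pp2:2 pp3:1 pp4:1
Op 7: write(P1, v1, 109). refcount(pp4)=1 -> write in place. 5 ppages; refcounts: pp0:2 pp1:2 pp2:2 pp3:1 pp4:1
P0: v0 -> pp0 = 14
P1: v0 -> pp2 = 152
P2: v0 -> pp0 = 14
P3: v0 -> pp2 = 152

Answer: 14 152 14 152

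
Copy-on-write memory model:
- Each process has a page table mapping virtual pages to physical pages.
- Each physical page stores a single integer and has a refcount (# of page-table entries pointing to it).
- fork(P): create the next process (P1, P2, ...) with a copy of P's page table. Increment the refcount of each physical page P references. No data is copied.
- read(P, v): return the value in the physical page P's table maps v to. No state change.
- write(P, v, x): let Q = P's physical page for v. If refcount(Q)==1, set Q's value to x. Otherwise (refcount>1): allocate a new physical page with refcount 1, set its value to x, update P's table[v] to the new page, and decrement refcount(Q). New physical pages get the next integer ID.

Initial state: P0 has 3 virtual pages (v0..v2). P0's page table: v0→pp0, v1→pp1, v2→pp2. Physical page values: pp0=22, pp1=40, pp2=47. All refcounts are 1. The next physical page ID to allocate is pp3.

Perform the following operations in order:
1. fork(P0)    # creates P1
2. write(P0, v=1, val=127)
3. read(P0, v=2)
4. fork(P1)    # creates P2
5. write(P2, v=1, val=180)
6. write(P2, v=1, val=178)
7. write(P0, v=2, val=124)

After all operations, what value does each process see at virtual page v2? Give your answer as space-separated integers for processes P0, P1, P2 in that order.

Op 1: fork(P0) -> P1. 3 ppages; refcounts: pp0:2 pp1:2 pp2:2
Op 2: write(P0, v1, 127). refcount(pp1)=2>1 -> COPY to pp3. 4 ppages; refcounts: pp0:2 pp1:1 pp2:2 pp3:1
Op 3: read(P0, v2) -> 47. No state change.
Op 4: fork(P1) -> P2. 4 ppages; refcounts: pp0:3 pp1:2 pp2:3 pp3:1
Op 5: write(P2, v1, 180). refcount(pp1)=2>1 -> COPY to pp4. 5 ppages; refcounts: pp0:3 pp1:1 pp2:3 pp3:1 pp4:1
Op 6: write(P2, v1, 178). refcount(pp4)=1 -> write in place. 5 ppages; refcounts: pp0:3 pp1:1 pp2:3 pp3:1 pp4:1
Op 7: write(P0, v2, 124). refcount(pp2)=3>1 -> COPY to pp5. 6 ppages; refcounts: pp0:3 pp1:1 pp2:2 pp3:1 pp4:1 pp5:1
P0: v2 -> pp5 = 124
P1: v2 -> pp2 = 47
P2: v2 -> pp2 = 47

Answer: 124 47 47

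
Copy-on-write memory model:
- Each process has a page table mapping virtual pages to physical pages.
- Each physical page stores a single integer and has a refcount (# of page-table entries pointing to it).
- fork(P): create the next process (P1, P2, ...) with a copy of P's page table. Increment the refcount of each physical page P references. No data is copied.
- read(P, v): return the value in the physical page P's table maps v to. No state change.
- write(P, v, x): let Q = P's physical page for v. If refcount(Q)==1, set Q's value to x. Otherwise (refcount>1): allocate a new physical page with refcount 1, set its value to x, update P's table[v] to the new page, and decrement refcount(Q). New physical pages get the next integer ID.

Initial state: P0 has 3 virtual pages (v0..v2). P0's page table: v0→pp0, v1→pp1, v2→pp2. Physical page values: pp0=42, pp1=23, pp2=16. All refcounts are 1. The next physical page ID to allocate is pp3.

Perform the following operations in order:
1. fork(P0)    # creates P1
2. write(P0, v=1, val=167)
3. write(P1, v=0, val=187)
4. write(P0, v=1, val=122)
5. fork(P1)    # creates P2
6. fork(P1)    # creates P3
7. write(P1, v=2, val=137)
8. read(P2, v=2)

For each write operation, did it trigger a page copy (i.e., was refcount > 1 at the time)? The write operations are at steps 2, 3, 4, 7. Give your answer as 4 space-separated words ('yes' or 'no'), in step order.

Op 1: fork(P0) -> P1. 3 ppages; refcounts: pp0:2 pp1:2 pp2:2
Op 2: write(P0, v1, 167). refcount(pp1)=2>1 -> COPY to pp3. 4 ppages; refcounts: pp0:2 pp1:1 pp2:2 pp3:1
Op 3: write(P1, v0, 187). refcount(pp0)=2>1 -> COPY to pp4. 5 ppages; refcounts: pp0:1 pp1:1 pp2:2 pp3:1 pp4:1
Op 4: write(P0, v1, 122). refcount(pp3)=1 -> write in place. 5 ppages; refcounts: pp0:1 pp1:1 pp2:2 pp3:1 pp4:1
Op 5: fork(P1) -> P2. 5 ppages; refcounts: pp0:1 pp1:2 pp2:3 pp3:1 pp4:2
Op 6: fork(P1) -> P3. 5 ppages; refcounts: pp0:1 pp1:3 pp2:4 pp3:1 pp4:3
Op 7: write(P1, v2, 137). refcount(pp2)=4>1 -> COPY to pp5. 6 ppages; refcounts: pp0:1 pp1:3 pp2:3 pp3:1 pp4:3 pp5:1
Op 8: read(P2, v2) -> 16. No state change.

yes yes no yes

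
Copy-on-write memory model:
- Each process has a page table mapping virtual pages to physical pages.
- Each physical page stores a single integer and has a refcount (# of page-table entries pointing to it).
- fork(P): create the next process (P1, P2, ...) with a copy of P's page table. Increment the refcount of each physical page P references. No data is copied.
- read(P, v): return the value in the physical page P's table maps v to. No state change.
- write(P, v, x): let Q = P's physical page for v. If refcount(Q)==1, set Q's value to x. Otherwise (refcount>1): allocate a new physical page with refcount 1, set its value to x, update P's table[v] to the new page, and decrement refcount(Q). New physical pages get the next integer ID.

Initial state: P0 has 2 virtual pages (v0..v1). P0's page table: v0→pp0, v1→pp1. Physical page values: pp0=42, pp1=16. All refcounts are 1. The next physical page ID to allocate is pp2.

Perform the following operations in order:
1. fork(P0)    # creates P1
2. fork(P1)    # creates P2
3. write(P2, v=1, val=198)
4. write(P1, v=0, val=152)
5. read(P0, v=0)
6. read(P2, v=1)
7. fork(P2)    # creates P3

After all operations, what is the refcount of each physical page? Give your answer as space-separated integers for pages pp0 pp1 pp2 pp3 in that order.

Op 1: fork(P0) -> P1. 2 ppages; refcounts: pp0:2 pp1:2
Op 2: fork(P1) -> P2. 2 ppages; refcounts: pp0:3 pp1:3
Op 3: write(P2, v1, 198). refcount(pp1)=3>1 -> COPY to pp2. 3 ppages; refcounts: pp0:3 pp1:2 pp2:1
Op 4: write(P1, v0, 152). refcount(pp0)=3>1 -> COPY to pp3. 4 ppages; refcounts: pp0:2 pp1:2 pp2:1 pp3:1
Op 5: read(P0, v0) -> 42. No state change.
Op 6: read(P2, v1) -> 198. No state change.
Op 7: fork(P2) -> P3. 4 ppages; refcounts: pp0:3 pp1:2 pp2:2 pp3:1

Answer: 3 2 2 1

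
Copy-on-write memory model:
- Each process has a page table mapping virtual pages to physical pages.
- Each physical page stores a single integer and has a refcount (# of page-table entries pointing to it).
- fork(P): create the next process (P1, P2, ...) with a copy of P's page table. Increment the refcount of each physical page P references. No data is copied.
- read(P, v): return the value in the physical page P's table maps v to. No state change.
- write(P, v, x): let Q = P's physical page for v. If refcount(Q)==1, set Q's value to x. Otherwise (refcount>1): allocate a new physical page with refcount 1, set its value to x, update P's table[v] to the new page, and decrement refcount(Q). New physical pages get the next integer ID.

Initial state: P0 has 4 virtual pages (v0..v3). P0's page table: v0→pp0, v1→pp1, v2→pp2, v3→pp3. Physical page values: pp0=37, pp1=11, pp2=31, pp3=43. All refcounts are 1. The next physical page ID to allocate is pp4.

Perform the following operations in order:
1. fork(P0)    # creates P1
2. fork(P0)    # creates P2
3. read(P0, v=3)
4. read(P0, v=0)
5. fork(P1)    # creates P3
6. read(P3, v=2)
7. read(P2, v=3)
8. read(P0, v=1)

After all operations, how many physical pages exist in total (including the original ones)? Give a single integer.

Answer: 4

Derivation:
Op 1: fork(P0) -> P1. 4 ppages; refcounts: pp0:2 pp1:2 pp2:2 pp3:2
Op 2: fork(P0) -> P2. 4 ppages; refcounts: pp0:3 pp1:3 pp2:3 pp3:3
Op 3: read(P0, v3) -> 43. No state change.
Op 4: read(P0, v0) -> 37. No state change.
Op 5: fork(P1) -> P3. 4 ppages; refcounts: pp0:4 pp1:4 pp2:4 pp3:4
Op 6: read(P3, v2) -> 31. No state change.
Op 7: read(P2, v3) -> 43. No state change.
Op 8: read(P0, v1) -> 11. No state change.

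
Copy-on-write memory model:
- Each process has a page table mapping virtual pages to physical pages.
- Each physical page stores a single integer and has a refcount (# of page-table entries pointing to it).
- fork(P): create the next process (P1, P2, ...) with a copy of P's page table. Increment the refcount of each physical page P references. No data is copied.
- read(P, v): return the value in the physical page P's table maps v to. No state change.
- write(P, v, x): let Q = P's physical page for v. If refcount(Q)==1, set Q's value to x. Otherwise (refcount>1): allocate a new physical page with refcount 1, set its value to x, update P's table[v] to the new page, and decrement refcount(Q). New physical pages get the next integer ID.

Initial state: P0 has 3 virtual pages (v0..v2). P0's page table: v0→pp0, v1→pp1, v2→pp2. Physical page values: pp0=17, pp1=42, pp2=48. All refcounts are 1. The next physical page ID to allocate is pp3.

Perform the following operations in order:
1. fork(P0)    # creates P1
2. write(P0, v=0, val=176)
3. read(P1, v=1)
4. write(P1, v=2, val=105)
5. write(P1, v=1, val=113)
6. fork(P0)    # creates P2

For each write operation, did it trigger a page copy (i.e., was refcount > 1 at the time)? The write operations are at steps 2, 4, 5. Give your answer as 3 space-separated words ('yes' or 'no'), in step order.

Op 1: fork(P0) -> P1. 3 ppages; refcounts: pp0:2 pp1:2 pp2:2
Op 2: write(P0, v0, 176). refcount(pp0)=2>1 -> COPY to pp3. 4 ppages; refcounts: pp0:1 pp1:2 pp2:2 pp3:1
Op 3: read(P1, v1) -> 42. No state change.
Op 4: write(P1, v2, 105). refcount(pp2)=2>1 -> COPY to pp4. 5 ppages; refcounts: pp0:1 pp1:2 pp2:1 pp3:1 pp4:1
Op 5: write(P1, v1, 113). refcount(pp1)=2>1 -> COPY to pp5. 6 ppages; refcounts: pp0:1 pp1:1 pp2:1 pp3:1 pp4:1 pp5:1
Op 6: fork(P0) -> P2. 6 ppages; refcounts: pp0:1 pp1:2 pp2:2 pp3:2 pp4:1 pp5:1

yes yes yes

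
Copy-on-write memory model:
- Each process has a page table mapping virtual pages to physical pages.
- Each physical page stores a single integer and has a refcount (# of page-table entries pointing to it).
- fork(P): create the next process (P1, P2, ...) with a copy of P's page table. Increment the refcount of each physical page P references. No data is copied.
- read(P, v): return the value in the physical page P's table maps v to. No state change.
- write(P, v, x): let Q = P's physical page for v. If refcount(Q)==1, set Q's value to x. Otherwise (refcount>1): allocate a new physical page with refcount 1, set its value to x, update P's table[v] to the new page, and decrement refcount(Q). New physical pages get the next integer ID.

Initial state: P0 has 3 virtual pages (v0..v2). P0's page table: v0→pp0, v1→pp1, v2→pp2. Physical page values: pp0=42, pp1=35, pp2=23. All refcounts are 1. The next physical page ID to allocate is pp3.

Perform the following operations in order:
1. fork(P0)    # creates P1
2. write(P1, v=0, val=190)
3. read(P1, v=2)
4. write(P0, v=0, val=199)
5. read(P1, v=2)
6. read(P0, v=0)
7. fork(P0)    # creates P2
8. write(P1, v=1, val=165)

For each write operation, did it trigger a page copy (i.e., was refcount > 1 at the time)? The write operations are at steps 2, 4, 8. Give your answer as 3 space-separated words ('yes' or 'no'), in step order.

Op 1: fork(P0) -> P1. 3 ppages; refcounts: pp0:2 pp1:2 pp2:2
Op 2: write(P1, v0, 190). refcount(pp0)=2>1 -> COPY to pp3. 4 ppages; refcounts: pp0:1 pp1:2 pp2:2 pp3:1
Op 3: read(P1, v2) -> 23. No state change.
Op 4: write(P0, v0, 199). refcount(pp0)=1 -> write in place. 4 ppages; refcounts: pp0:1 pp1:2 pp2:2 pp3:1
Op 5: read(P1, v2) -> 23. No state change.
Op 6: read(P0, v0) -> 199. No state change.
Op 7: fork(P0) -> P2. 4 ppages; refcounts: pp0:2 pp1:3 pp2:3 pp3:1
Op 8: write(P1, v1, 165). refcount(pp1)=3>1 -> COPY to pp4. 5 ppages; refcounts: pp0:2 pp1:2 pp2:3 pp3:1 pp4:1

yes no yes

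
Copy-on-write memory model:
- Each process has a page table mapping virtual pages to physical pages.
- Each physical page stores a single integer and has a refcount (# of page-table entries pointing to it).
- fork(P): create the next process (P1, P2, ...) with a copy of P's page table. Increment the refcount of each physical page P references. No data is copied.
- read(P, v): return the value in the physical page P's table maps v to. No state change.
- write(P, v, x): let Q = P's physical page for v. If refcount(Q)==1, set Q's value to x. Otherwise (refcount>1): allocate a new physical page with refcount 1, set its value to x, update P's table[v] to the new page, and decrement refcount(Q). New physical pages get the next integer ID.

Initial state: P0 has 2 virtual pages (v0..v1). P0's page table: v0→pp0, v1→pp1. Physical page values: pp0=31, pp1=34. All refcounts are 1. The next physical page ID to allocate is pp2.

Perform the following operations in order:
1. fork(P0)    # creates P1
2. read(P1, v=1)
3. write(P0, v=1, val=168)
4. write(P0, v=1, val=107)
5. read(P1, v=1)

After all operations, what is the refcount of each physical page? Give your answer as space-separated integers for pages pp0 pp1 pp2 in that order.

Answer: 2 1 1

Derivation:
Op 1: fork(P0) -> P1. 2 ppages; refcounts: pp0:2 pp1:2
Op 2: read(P1, v1) -> 34. No state change.
Op 3: write(P0, v1, 168). refcount(pp1)=2>1 -> COPY to pp2. 3 ppages; refcounts: pp0:2 pp1:1 pp2:1
Op 4: write(P0, v1, 107). refcount(pp2)=1 -> write in place. 3 ppages; refcounts: pp0:2 pp1:1 pp2:1
Op 5: read(P1, v1) -> 34. No state change.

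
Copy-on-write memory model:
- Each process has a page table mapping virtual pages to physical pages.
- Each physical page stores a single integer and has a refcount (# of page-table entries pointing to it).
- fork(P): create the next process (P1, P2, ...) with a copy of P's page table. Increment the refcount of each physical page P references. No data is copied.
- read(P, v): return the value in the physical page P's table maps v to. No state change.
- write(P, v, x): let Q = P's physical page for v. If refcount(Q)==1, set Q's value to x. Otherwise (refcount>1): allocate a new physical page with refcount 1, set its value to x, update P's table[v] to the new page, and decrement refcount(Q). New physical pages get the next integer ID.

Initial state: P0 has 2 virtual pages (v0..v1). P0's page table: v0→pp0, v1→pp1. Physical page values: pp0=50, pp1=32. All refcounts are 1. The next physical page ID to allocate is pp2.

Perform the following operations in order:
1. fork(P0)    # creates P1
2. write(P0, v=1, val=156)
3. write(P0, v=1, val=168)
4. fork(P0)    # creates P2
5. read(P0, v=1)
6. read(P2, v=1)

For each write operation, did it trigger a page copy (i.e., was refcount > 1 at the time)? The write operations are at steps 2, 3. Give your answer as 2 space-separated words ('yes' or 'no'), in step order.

Op 1: fork(P0) -> P1. 2 ppages; refcounts: pp0:2 pp1:2
Op 2: write(P0, v1, 156). refcount(pp1)=2>1 -> COPY to pp2. 3 ppages; refcounts: pp0:2 pp1:1 pp2:1
Op 3: write(P0, v1, 168). refcount(pp2)=1 -> write in place. 3 ppages; refcounts: pp0:2 pp1:1 pp2:1
Op 4: fork(P0) -> P2. 3 ppages; refcounts: pp0:3 pp1:1 pp2:2
Op 5: read(P0, v1) -> 168. No state change.
Op 6: read(P2, v1) -> 168. No state change.

yes no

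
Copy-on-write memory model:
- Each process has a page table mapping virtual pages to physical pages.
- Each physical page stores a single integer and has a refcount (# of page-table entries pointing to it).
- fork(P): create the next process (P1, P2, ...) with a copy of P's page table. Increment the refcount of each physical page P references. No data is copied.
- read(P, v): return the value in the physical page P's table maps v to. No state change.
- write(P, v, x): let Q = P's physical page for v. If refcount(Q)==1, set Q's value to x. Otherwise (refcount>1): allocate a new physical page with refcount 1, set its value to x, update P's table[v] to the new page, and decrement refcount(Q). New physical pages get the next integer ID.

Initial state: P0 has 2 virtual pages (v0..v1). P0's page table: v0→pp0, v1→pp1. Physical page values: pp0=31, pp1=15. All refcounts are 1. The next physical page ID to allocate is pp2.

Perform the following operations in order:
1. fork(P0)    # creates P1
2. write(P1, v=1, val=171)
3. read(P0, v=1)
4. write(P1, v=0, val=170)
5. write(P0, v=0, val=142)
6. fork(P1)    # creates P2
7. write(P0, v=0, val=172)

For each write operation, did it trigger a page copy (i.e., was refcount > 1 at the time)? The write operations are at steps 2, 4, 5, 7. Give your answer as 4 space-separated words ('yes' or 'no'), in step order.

Op 1: fork(P0) -> P1. 2 ppages; refcounts: pp0:2 pp1:2
Op 2: write(P1, v1, 171). refcount(pp1)=2>1 -> COPY to pp2. 3 ppages; refcounts: pp0:2 pp1:1 pp2:1
Op 3: read(P0, v1) -> 15. No state change.
Op 4: write(P1, v0, 170). refcount(pp0)=2>1 -> COPY to pp3. 4 ppages; refcounts: pp0:1 pp1:1 pp2:1 pp3:1
Op 5: write(P0, v0, 142). refcount(pp0)=1 -> write in place. 4 ppages; refcounts: pp0:1 pp1:1 pp2:1 pp3:1
Op 6: fork(P1) -> P2. 4 ppages; refcounts: pp0:1 pp1:1 pp2:2 pp3:2
Op 7: write(P0, v0, 172). refcount(pp0)=1 -> write in place. 4 ppages; refcounts: pp0:1 pp1:1 pp2:2 pp3:2

yes yes no no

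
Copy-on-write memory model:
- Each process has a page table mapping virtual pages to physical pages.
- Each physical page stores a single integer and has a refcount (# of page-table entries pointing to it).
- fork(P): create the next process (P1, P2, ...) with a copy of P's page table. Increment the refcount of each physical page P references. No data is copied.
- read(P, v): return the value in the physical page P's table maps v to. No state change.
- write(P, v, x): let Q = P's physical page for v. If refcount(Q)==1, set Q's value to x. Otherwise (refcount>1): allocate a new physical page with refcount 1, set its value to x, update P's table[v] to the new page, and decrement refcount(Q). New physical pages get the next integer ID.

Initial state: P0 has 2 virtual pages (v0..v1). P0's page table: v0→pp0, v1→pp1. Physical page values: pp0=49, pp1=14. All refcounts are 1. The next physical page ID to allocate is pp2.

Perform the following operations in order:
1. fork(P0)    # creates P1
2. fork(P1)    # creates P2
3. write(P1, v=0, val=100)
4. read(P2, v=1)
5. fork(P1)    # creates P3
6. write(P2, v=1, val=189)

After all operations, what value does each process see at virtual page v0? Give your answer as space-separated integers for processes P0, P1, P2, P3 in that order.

Answer: 49 100 49 100

Derivation:
Op 1: fork(P0) -> P1. 2 ppages; refcounts: pp0:2 pp1:2
Op 2: fork(P1) -> P2. 2 ppages; refcounts: pp0:3 pp1:3
Op 3: write(P1, v0, 100). refcount(pp0)=3>1 -> COPY to pp2. 3 ppages; refcounts: pp0:2 pp1:3 pp2:1
Op 4: read(P2, v1) -> 14. No state change.
Op 5: fork(P1) -> P3. 3 ppages; refcounts: pp0:2 pp1:4 pp2:2
Op 6: write(P2, v1, 189). refcount(pp1)=4>1 -> COPY to pp3. 4 ppages; refcounts: pp0:2 pp1:3 pp2:2 pp3:1
P0: v0 -> pp0 = 49
P1: v0 -> pp2 = 100
P2: v0 -> pp0 = 49
P3: v0 -> pp2 = 100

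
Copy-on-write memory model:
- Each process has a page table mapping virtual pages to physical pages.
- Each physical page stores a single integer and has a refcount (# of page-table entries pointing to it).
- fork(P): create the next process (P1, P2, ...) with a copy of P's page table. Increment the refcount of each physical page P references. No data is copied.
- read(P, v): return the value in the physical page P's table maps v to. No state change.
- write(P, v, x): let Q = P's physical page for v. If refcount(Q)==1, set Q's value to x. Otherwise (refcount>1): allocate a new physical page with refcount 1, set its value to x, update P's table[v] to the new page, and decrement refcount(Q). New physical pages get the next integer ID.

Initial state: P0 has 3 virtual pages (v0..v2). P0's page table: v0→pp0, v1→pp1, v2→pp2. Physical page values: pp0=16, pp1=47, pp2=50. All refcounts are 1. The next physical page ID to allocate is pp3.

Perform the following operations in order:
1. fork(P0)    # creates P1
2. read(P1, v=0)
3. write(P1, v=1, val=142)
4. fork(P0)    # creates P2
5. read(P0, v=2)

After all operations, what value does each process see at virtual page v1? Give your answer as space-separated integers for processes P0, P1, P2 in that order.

Op 1: fork(P0) -> P1. 3 ppages; refcounts: pp0:2 pp1:2 pp2:2
Op 2: read(P1, v0) -> 16. No state change.
Op 3: write(P1, v1, 142). refcount(pp1)=2>1 -> COPY to pp3. 4 ppages; refcounts: pp0:2 pp1:1 pp2:2 pp3:1
Op 4: fork(P0) -> P2. 4 ppages; refcounts: pp0:3 pp1:2 pp2:3 pp3:1
Op 5: read(P0, v2) -> 50. No state change.
P0: v1 -> pp1 = 47
P1: v1 -> pp3 = 142
P2: v1 -> pp1 = 47

Answer: 47 142 47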